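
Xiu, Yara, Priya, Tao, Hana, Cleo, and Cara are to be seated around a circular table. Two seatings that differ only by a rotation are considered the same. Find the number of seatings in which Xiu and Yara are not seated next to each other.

480

All circular seatings of 7 people number (6)! = 720.
Seatings with Xiu beside Yara: treat them as a block with 2 internal orders, giving 2 × (5)! = 240.
Subtracting, 720 − 240 = 480.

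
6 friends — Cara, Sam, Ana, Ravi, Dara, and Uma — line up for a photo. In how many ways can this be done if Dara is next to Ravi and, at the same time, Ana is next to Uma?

96

Treat {Dara,Ravi} as one block (2 orders) and {Ana,Uma} as another (2 orders).
That leaves 4 units to arrange: 2 × 2 × 4! = 4 × 24 = 96.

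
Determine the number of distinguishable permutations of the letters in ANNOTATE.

5040

Letter multiplicities in ANNOTATE: A×2, E×1, N×2, O×1, T×2.
Dividing 8! = 40320 by 2!·2!·2! = 8 for the repeated letters gives 5040.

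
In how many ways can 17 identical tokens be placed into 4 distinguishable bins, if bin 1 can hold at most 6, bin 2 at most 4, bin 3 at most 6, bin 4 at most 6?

55

Without the upper bounds there are C(20,3) = 1140 ways to split 17 among 4 bins.
Subtract solutions that violate a single cap (substitute x_i' = x_i − (cap_i+1)): x_1 ≥ 7 gives C(13,3) = 286; x_2 ≥ 5 gives C(15,3) = 455; x_3 ≥ 7 gives C(13,3) = 286; x_4 ≥ 7 gives C(13,3) = 286. Together 1313.
Add back pairs where two caps are both exceeded: 56 + 20 + 20 + 56 + 56 + 20 = 228.
By inclusion–exclusion the count is 1140 − 1313 + 228 = 55.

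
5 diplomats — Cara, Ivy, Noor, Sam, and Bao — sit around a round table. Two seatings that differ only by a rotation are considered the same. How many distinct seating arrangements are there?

Fix one person's seat to break rotational symmetry; the remaining 4 people can be arranged in (4)! = 24 ways.

24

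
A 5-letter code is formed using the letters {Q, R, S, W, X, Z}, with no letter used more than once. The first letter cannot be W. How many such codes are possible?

The first letter has 6−1 = 5 choices (anything except W).
The remaining 4 letters are filled from the other 5 symbols without repetition: 5 × 4 × 3 × 2 = 120.
Total: 5 × 120 = 600.

600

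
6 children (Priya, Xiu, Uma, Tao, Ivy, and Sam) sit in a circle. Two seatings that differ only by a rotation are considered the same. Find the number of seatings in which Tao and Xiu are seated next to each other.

Treat {Tao, Xiu} as one unit (2 internal orders) and seat the resulting 5 units around the table: (4)! circular arrangements.
So 2 × (4)! = 2 × 24 = 48.

48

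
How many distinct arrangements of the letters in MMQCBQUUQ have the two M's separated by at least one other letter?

Total arrangements of MMQCBQUUQ: 9!/(3!·2!·2!) = 15120.
If the two M's are adjacent, glue them into one block, leaving 8 items to arrange: (8)!/(3!·2!) = 3360 ways.
Hence 15120 − 3360 = 11760.

11760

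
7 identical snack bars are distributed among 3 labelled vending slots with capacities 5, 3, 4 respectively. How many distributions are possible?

17

Ignoring the caps, the number of non-negative solutions to x_1+…+x_3 = 7 is C(9,2) = 36.
Subtract solutions that violate a single cap (substitute x_i' = x_i − (cap_i+1)): x_1 ≥ 6 gives C(3,2) = 3; x_2 ≥ 4 gives C(5,2) = 10; x_3 ≥ 5 gives C(4,2) = 6. Together 19.
No two caps can be exceeded simultaneously, so the pair terms are all 0.
By inclusion–exclusion the count is 36 − 19 + 0 = 17.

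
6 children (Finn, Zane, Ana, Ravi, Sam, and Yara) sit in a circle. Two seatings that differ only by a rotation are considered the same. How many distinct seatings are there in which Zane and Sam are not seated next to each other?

72

All circular seatings of 6 people number (5)! = 120.
Those with Zane next to Sam: fuse the pair into one unit and seat 5 units around a circle — 2·(4)! = 48.
Subtracting, 120 − 48 = 72.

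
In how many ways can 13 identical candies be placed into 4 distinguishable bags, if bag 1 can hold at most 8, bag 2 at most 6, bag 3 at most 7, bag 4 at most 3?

180

Without the upper bounds there are C(16,3) = 560 ways to split 13 among 4 bags.
Subtract solutions that violate a single cap (substitute x_i' = x_i − (cap_i+1)): x_1 ≥ 9 gives C(7,3) = 35; x_2 ≥ 7 gives C(9,3) = 84; x_3 ≥ 8 gives C(8,3) = 56; x_4 ≥ 4 gives C(12,3) = 220. Together 395.
Add back pairs where two caps are both exceeded: 0 + 0 + 1 + 0 + 10 + 4 = 15.
By inclusion–exclusion the count is 560 − 395 + 15 = 180.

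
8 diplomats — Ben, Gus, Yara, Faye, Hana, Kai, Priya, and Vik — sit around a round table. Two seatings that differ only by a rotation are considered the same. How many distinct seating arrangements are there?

5040

Around a circle, 8 distinct people have 8!/8 = (7)! = 5040 rotationally distinct seatings.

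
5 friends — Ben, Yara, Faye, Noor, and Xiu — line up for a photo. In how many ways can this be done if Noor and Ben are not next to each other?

72

There are 5! = 120 arrangements in all. If Noor and Ben are adjacent, merging them into one block gives 2·(4)! = 48 arrangements.
Complementary counting: 120 − 48 = 72.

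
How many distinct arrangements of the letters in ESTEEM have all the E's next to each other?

24

Treat the 3 copies of E as a single block. The multiset to arrange is then {EEE, M, S, T}, 4 items in all.
All 4 items are distinct, so there are (4)! = 24 arrangements.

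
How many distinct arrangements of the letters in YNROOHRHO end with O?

With the last slot taken by O, it remains to arrange the other 8 letters (YNROHRHO).
Those 8 letters have H appearing twice, O appearing twice, and R appearing twice, giving (8)!/(2!·2!·2!) = 5040.

5040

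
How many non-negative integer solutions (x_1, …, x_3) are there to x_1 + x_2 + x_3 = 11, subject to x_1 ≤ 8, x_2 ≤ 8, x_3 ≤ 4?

Without the upper bounds there are C(13,2) = 78 ways to split 11 among 3 variables.
Subtract solutions that violate a single cap (substitute x_i' = x_i − (cap_i+1)): x_1 ≥ 9 gives C(4,2) = 6; x_2 ≥ 9 gives C(4,2) = 6; x_3 ≥ 5 gives C(8,2) = 28. Together 40.
No two caps can be exceeded simultaneously, so the pair terms are all 0.
By inclusion–exclusion the count is 78 − 40 + 0 = 38.

38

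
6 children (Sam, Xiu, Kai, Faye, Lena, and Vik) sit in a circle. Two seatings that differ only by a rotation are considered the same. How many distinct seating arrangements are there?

Fix one person's seat to break rotational symmetry; the remaining 5 people can be arranged in (5)! = 120 ways.

120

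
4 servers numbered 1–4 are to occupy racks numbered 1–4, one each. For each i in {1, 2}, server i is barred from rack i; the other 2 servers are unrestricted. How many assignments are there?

Let Aᵢ (for i ∈ {1, 2}) be the placements that put server i in its forbidden rack. Any j of these fix j positions, leaving (4−j)! ways to fill the rest, and there are C(2,j) ways to pick which j.
By inclusion–exclusion, the number of valid placements is Σ_{j=0}^{2} (−1)^j C(2,j)·(4−j)!.
Computing: 24 − 12 + 2 = 14.

14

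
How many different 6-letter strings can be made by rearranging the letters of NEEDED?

60

NEEDED has 6 letters with D appearing twice and E appearing 3 times.
So there are 6! / (3!·2!) = 60 distinguishable arrangements.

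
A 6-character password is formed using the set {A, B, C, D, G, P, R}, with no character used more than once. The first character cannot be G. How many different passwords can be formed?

The first character has 7−1 = 6 choices (anything except G).
The remaining 5 characters are filled from the other 6 symbols without repetition: 6 × 5 × 4 × 3 × 2 = 720.
Total: 6 × 720 = 4320.

4320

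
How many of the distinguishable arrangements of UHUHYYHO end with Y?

Fix Y in the last position and arrange the remaining 7 letters.
Those 7 letters have H appearing 3 times and U appearing twice, giving (7)!/(3!·2!) = 420.

420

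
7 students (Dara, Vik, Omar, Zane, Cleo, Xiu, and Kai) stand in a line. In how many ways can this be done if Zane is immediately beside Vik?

Glue Zane and Vik into one block (2 internal orders), leaving 6 units to arrange in a row.
That gives 2 × 6! = 2 × 720 = 1440.

1440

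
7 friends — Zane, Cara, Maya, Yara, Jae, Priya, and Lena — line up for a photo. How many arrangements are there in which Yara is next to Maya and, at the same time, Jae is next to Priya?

Treat {Yara,Maya} as one block (2 orders) and {Jae,Priya} as another (2 orders).
That leaves 5 units to arrange: 2 × 2 × 5! = 4 × 120 = 480.

480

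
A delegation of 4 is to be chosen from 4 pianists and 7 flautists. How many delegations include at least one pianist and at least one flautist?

294

Total 4-person selections from all 11: C(11,4) = 330.
Selections missing a whole group: no pianists → C(7,4) = 35; no flautists → C(4,4) = 1.
Both groups omitted at once is impossible, so 330 − 36 = 294.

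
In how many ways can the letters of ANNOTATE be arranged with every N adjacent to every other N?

1260

Treat the 2 copies of N as a single block. The multiset to arrange is then {NN, A, A, E, O, T, T}, 7 items in all.
That gives (7)!/(2!·2!) = 1260 arrangements.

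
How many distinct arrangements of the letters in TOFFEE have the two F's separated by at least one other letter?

120

There are 6!/(2!·2!) = 180 arrangements of TOFFEE in total.
If the two F's are adjacent, glue them into one block, leaving 5 items to arrange: (5)!/(2!) = 60 ways.
Hence 180 − 60 = 120.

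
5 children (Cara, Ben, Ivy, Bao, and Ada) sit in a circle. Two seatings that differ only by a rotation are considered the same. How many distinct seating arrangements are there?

Seat Cara anywhere (absorbing the rotational symmetry), then permute the other 4: (4)! = 24.

24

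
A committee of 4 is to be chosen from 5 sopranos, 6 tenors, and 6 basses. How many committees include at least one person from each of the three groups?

Unrestricted: C(17,4) = 2380 ways to pick any 4 of the 17.
Subtract selections that omit an entire group: no sopranos → C(12,4) = 495; no tenors → C(11,4) = 330; no basses → C(11,4) = 330.
Add back selections omitting two groups (i.e. drawn from a single group): C(5,4) + C(6,4) + C(6,4) = 35.
By inclusion–exclusion: 2380 − 1155 + 35 = 1260.

1260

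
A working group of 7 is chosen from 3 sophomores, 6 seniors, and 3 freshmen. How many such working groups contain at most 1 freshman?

288

Split by how many freshmen are chosen (0 through 1).
Sum: C(3,0)·C(9,7) + C(3,1)·C(9,6) = 36 + 252 = 288.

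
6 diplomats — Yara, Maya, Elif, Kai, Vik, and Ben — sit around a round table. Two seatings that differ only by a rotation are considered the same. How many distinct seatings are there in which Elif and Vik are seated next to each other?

48

Treat {Elif, Vik} as one unit (2 internal orders) and seat the resulting 5 units around the table: (4)! circular arrangements.
So 2 × (4)! = 2 × 24 = 48.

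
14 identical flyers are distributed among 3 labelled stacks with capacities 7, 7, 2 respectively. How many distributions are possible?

6

By stars and bars, unrestricted non-negative solutions to x_1+…+x_3 = 14 number C(14+2,2) = 120.
Subtract solutions that violate a single cap (substitute x_i' = x_i − (cap_i+1)): x_1 ≥ 8 gives C(8,2) = 28; x_2 ≥ 8 gives C(8,2) = 28; x_3 ≥ 3 gives C(13,2) = 78. Together 134.
Add back pairs where two caps are both exceeded: 0 + 10 + 10 = 20.
By inclusion–exclusion the count is 120 − 134 + 20 = 6.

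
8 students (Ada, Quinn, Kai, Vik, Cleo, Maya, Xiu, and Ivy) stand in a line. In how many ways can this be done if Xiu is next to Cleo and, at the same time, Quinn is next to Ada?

Treat {Xiu,Cleo} as one block (2 orders) and {Quinn,Ada} as another (2 orders).
That leaves 6 units to arrange: 2 × 2 × 6! = 4 × 720 = 2880.

2880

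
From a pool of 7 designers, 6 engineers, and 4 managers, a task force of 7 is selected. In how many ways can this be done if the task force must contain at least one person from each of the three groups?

17283

With no constraint there are C(17,7) = 19448 possible selections.
Subtract selections that omit an entire group: no designers → C(10,7) = 120; no engineers → C(11,7) = 330; no managers → C(13,7) = 1716.
Add back selections omitting two groups (i.e. drawn from a single group): C(7,7) + C(6,7) + C(4,7) = 1.
By inclusion–exclusion: 19448 − 2166 + 1 = 17283.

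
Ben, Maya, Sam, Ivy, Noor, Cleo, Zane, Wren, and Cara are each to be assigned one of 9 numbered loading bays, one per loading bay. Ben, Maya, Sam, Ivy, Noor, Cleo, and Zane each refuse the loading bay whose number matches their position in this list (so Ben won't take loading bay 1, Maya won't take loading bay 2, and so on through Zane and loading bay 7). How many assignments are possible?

165016

Let Aᵢ (for 1 ≤ i ≤ 7) be the placements that put person i in their forbidden loading bay. Any j of these fix j positions, leaving (9−j)! ways to fill the rest, and there are C(7,j) ways to pick which j.
By inclusion–exclusion, the number of valid placements is Σ_{j=0}^{7} (−1)^j C(7,j)·(9−j)!.
Computing: 362880 − 282240 + 105840 − 25200 + 4200 − 504 + 42 − 2 = 165016.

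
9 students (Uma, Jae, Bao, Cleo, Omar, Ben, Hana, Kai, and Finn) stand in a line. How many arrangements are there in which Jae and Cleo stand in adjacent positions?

Glue Jae and Cleo into one block (2 internal orders), leaving 8 units to arrange in a row.
So the count is 2·(8)! = 80640.

80640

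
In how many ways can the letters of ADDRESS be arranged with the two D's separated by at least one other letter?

There are 7!/(2!·2!) = 1260 arrangements of ADDRESS in total.
If the two D's are adjacent, glue them into one block, leaving 6 items to arrange: (6)!/(2!) = 360 ways.
Subtracting, 1260 − 360 = 900 arrangements keep the D's apart.

900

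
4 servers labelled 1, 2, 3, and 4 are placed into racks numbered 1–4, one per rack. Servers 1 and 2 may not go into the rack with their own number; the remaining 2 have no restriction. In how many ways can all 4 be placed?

14

Let Aᵢ (for i ∈ {1, 2}) be the placements that put server i in its forbidden rack. Any j of these fix j positions, leaving (4−j)! ways to fill the rest, and there are C(2,j) ways to pick which j.
By inclusion–exclusion, the number of valid placements is Σ_{j=0}^{2} (−1)^j C(2,j)·(4−j)!.
Computing: 24 − 12 + 2 = 14.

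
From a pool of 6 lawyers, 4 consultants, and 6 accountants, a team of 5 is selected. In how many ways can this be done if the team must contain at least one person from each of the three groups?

3084

With no constraint there are C(16,5) = 4368 possible selections.
Subtract selections that omit an entire group: no lawyers → C(10,5) = 252; no consultants → C(12,5) = 792; no accountants → C(10,5) = 252.
Add back selections omitting two groups (i.e. drawn from a single group): C(6,5) + C(4,5) + C(6,5) = 12.
By inclusion–exclusion: 4368 − 1296 + 12 = 3084.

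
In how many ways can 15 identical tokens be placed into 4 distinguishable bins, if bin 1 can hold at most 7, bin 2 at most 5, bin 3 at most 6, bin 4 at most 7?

211

Ignoring the caps, the number of non-negative solutions to x_1+…+x_4 = 15 is C(18,3) = 816.
Subtract solutions that violate a single cap (substitute x_i' = x_i − (cap_i+1)): x_1 ≥ 8 gives C(10,3) = 120; x_2 ≥ 6 gives C(12,3) = 220; x_3 ≥ 7 gives C(11,3) = 165; x_4 ≥ 8 gives C(10,3) = 120. Together 625.
Add back pairs where two caps are both exceeded: 4 + 1 + 0 + 10 + 4 + 1 = 20.
By inclusion–exclusion the count is 816 − 625 + 20 = 211.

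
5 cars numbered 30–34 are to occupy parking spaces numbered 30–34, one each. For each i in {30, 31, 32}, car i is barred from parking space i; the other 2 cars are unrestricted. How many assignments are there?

Let Aᵢ (for i ∈ {30, 31, 32}) be the placements that put car i in its forbidden parking space. Any j of these fix j positions, leaving (5−j)! ways to fill the rest, and there are C(3,j) ways to pick which j.
By inclusion–exclusion, the number of valid placements is Σ_{j=0}^{3} (−1)^j C(3,j)·(5−j)!.
Computing: 120 − 72 + 18 − 2 = 64.

64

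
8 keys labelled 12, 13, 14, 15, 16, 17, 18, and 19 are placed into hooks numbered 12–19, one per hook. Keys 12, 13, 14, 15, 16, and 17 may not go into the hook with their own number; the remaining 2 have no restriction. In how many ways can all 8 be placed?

18806

Let Aᵢ (for 12 ≤ i ≤ 17) be the placements that put key i in its forbidden hook. Any j of these fix j positions, leaving (8−j)! ways to fill the rest, and there are C(6,j) ways to pick which j.
By inclusion–exclusion, the number of valid placements is Σ_{j=0}^{6} (−1)^j C(6,j)·(8−j)!.
Computing: 40320 − 30240 + 10800 − 2400 + 360 − 36 + 2 = 18806.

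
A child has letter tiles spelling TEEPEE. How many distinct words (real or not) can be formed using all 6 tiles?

30

TEEPEE has 6 letters with E appearing 4 times.
The number of distinct arrangements is 6!/(4!) = 720/24 = 30.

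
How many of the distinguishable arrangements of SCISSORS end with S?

840

With the last slot taken by S, it remains to arrange the other 7 letters (CISSORS).
Those 7 letters have S appearing 3 times, giving (7)!/(3!) = 840.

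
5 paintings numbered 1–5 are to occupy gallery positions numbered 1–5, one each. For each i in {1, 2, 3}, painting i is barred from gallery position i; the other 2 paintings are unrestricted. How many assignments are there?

Let Aᵢ (for i ∈ {1, 2, 3}) be the placements that put painting i in its forbidden gallery position. Any j of these fix j positions, leaving (5−j)! ways to fill the rest, and there are C(3,j) ways to pick which j.
By inclusion–exclusion, the number of valid placements is Σ_{j=0}^{3} (−1)^j C(3,j)·(5−j)!.
Computing: 120 − 72 + 18 − 2 = 64.

64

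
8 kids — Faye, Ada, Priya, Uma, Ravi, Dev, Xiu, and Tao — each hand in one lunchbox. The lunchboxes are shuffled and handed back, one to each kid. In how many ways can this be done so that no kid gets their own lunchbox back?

14833

Count assignments avoiding every fixed point. For any j of the 8 kids fixed to their own lunchbox, the other 8−j can be arranged in (8−j)! ways.
By inclusion–exclusion this is Σ_{j=0}^{8} (−1)^j C(8,j)·(8−j)!.
Computing: 40320 − 40320 + 20160 − 6720 + 1680 − 336 + 56 − 8 + 1 = 14833.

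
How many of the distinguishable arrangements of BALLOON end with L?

360

Fix L in the last position and arrange the remaining 6 letters.
Those 6 letters have O appearing twice, giving (6)!/(2!) = 360.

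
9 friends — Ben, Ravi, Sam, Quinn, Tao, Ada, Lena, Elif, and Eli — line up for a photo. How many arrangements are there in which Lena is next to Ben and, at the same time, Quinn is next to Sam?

Treat {Lena,Ben} as one block (2 orders) and {Quinn,Sam} as another (2 orders).
That leaves 7 units to arrange: 2 × 2 × 7! = 4 × 5040 = 20160.

20160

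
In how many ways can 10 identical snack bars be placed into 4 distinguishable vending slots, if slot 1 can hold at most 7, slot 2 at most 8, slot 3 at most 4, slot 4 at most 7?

Ignoring the caps, the number of non-negative solutions to x_1+…+x_4 = 10 is C(13,3) = 286.
Subtract solutions that violate a single cap (substitute x_i' = x_i − (cap_i+1)): x_1 ≥ 8 gives C(5,3) = 10; x_2 ≥ 9 gives C(4,3) = 4; x_3 ≥ 5 gives C(8,3) = 56; x_4 ≥ 8 gives C(5,3) = 10. Together 80.
No two caps can be exceeded simultaneously, so the pair terms are all 0.
By inclusion–exclusion the count is 286 − 80 + 0 = 206.

206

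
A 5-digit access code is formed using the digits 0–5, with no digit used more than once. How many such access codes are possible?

720

This is a permutation of 5 out of 6: P(6,5) = 6!/1!.
That product is 6 × 5 × 4 × 3 × 2 = 720.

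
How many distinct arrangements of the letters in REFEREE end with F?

With the last slot taken by F, it remains to arrange the other 6 letters (REEREE).
Those 6 letters have E appearing 4 times and R appearing twice, giving (6)!/(4!·2!) = 15.

15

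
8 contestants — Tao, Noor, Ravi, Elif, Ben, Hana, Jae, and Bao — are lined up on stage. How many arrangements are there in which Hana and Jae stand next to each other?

10080

Glue Hana and Jae into one block (2 internal orders), leaving 7 units to arrange in a row.
So the count is 2·(7)! = 10080.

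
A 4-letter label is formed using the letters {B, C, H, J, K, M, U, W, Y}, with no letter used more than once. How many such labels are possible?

3024

With no repetition, fill the 4 letters in order: 9 choices, then 8, down to 6.
That product is 9 × 8 × 7 × 6 = 3024.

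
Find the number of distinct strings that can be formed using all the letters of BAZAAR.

120

The 6 letters of BAZAAR have repeats: A appearing 3 times.
Dividing 6! = 720 by 3! = 6 for the repeated letters gives 120.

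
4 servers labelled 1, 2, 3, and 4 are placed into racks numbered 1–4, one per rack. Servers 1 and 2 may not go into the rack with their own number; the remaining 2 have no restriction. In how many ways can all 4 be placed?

Let Aᵢ (for i ∈ {1, 2}) be the placements that put server i in its forbidden rack. Any j of these fix j positions, leaving (4−j)! ways to fill the rest, and there are C(2,j) ways to pick which j.
By inclusion–exclusion, the number of valid placements is Σ_{j=0}^{2} (−1)^j C(2,j)·(4−j)!.
Computing: 24 − 12 + 2 = 14.

14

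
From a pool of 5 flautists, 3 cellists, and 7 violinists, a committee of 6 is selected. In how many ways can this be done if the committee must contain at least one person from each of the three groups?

Unrestricted: C(15,6) = 5005 ways to pick any 6 of the 15.
Subtract selections that omit an entire group: no flautists → C(10,6) = 210; no cellists → C(12,6) = 924; no violinists → C(8,6) = 28.
Add back selections omitting two groups (i.e. drawn from a single group): C(5,6) + C(3,6) + C(7,6) = 7.
By inclusion–exclusion: 5005 − 1162 + 7 = 3850.

3850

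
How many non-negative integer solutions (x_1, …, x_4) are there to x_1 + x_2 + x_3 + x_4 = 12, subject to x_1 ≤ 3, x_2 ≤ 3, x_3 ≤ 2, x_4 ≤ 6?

Ignoring the caps, the number of non-negative solutions to x_1+…+x_4 = 12 is C(15,3) = 455.
Subtract solutions that violate a single cap (substitute x_i' = x_i − (cap_i+1)): x_1 ≥ 4 gives C(11,3) = 165; x_2 ≥ 4 gives C(11,3) = 165; x_3 ≥ 3 gives C(12,3) = 220; x_4 ≥ 7 gives C(8,3) = 56. Together 606.
Add back pairs where two caps are both exceeded: 35 + 56 + 4 + 56 + 4 + 10 = 165.
Subtract triples: 4 + 0 + 0 + 0 = 4.
By inclusion–exclusion the count is 455 − 606 + 165 − 4 = 10.

10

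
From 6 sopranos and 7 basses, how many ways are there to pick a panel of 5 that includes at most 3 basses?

1056

Split by how many basses are chosen (0 through 3).
Sum: C(7,0)·C(6,5) + C(7,1)·C(6,4) + C(7,2)·C(6,3) + C(7,3)·C(6,2) = 6 + 105 + 420 + 525 = 1056.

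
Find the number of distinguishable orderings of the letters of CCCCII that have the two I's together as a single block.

Treat the 2 copies of I as a single block. The multiset to arrange is then {II, C, C, C, C}, 5 items in all.
That gives (5)!/(4!) = 5 arrangements.

5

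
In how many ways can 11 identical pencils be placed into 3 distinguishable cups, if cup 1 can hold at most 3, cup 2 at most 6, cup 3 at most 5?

10

By stars and bars, unrestricted non-negative solutions to x_1+…+x_3 = 11 number C(11+2,2) = 78.
Subtract solutions that violate a single cap (substitute x_i' = x_i − (cap_i+1)): x_1 ≥ 4 gives C(9,2) = 36; x_2 ≥ 7 gives C(6,2) = 15; x_3 ≥ 6 gives C(7,2) = 21. Together 72.
Add back pairs where two caps are both exceeded: 1 + 3 + 0 = 4.
By inclusion–exclusion the count is 78 − 72 + 4 = 10.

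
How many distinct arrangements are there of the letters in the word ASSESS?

Letter multiplicities in ASSESS: A×1, E×1, S×4.
So there are 6! / (4!) = 30 distinguishable arrangements.

30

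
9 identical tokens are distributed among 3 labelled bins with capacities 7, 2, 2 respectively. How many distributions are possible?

Without the upper bounds there are C(11,2) = 55 ways to split 9 among 3 bins.
Subtract solutions that violate a single cap (substitute x_i' = x_i − (cap_i+1)): x_1 ≥ 8 gives C(3,2) = 3; x_2 ≥ 3 gives C(8,2) = 28; x_3 ≥ 3 gives C(8,2) = 28. Together 59.
Add back pairs where two caps are both exceeded: 0 + 0 + 10 = 10.
By inclusion–exclusion the count is 55 − 59 + 10 = 6.

6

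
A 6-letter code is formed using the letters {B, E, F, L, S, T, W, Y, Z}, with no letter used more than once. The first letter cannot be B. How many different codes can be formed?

The first letter has 9−1 = 8 choices (anything except B).
The remaining 5 letters are filled from the other 8 symbols without repetition: 8 × 7 × 6 × 5 × 4 = 6720.
Total: 8 × 6720 = 53760.

53760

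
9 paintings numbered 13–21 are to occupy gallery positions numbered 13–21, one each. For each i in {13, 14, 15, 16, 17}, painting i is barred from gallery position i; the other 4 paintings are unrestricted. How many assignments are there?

205056

Let Aᵢ (for 13 ≤ i ≤ 17) be the placements that put painting i in its forbidden gallery position. Any j of these fix j positions, leaving (9−j)! ways to fill the rest, and there are C(5,j) ways to pick which j.
By inclusion–exclusion, the number of valid placements is Σ_{j=0}^{5} (−1)^j C(5,j)·(9−j)!.
Computing: 362880 − 201600 + 50400 − 7200 + 600 − 24 = 205056.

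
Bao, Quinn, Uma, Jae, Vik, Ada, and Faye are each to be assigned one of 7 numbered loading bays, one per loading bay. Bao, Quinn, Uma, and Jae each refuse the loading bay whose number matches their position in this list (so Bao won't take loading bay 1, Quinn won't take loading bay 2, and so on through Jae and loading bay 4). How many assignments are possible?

2790

Let Aᵢ (for 1 ≤ i ≤ 4) be the placements that put person i in their forbidden loading bay. Any j of these fix j positions, leaving (7−j)! ways to fill the rest, and there are C(4,j) ways to pick which j.
By inclusion–exclusion, the number of valid placements is Σ_{j=0}^{4} (−1)^j C(4,j)·(7−j)!.
Computing: 5040 − 2880 + 720 − 96 + 6 = 2790.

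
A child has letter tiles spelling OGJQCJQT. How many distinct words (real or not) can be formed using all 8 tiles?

10080

Letter multiplicities in OGJQCJQT: C×1, G×1, J×2, O×1, Q×2, T×1.
So there are 8! / (2!·2!) = 10080 distinguishable arrangements.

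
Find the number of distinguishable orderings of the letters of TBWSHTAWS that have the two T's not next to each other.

There are 9!/(2!·2!·2!) = 45360 arrangements of TBWSHTAWS in total.
If the two T's are adjacent, glue them into one block, leaving 8 items to arrange: (8)!/(2!·2!) = 10080 ways.
Hence 45360 − 10080 = 35280.

35280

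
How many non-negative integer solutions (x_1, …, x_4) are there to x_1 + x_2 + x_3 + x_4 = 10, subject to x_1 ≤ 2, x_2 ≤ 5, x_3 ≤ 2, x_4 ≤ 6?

By stars and bars, unrestricted non-negative solutions to x_1+…+x_4 = 10 number C(10+3,3) = 286.
Subtract solutions that violate a single cap (substitute x_i' = x_i − (cap_i+1)): x_1 ≥ 3 gives C(10,3) = 120; x_2 ≥ 6 gives C(7,3) = 35; x_3 ≥ 3 gives C(10,3) = 120; x_4 ≥ 7 gives C(6,3) = 20. Together 295.
Add back pairs where two caps are both exceeded: 4 + 35 + 1 + 4 + 0 + 1 = 45.
By inclusion–exclusion the count is 286 − 295 + 45 = 36.

36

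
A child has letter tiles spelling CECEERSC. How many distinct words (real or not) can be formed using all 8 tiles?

The 8 letters of CECEERSC have repeats: C appearing 3 times and E appearing 3 times.
The number of distinct arrangements is 8!/(3!·3!) = 40320/36 = 1120.

1120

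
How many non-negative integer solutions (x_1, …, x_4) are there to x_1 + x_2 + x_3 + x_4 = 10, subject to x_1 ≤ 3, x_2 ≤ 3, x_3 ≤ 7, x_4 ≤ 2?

38

Ignoring the caps, the number of non-negative solutions to x_1+…+x_4 = 10 is C(13,3) = 286.
Subtract solutions that violate a single cap (substitute x_i' = x_i − (cap_i+1)): x_1 ≥ 4 gives C(9,3) = 84; x_2 ≥ 4 gives C(9,3) = 84; x_3 ≥ 8 gives C(5,3) = 10; x_4 ≥ 3 gives C(10,3) = 120. Together 298.
Add back pairs where two caps are both exceeded: 10 + 0 + 20 + 0 + 20 + 0 = 50.
By inclusion–exclusion the count is 286 − 298 + 50 = 38.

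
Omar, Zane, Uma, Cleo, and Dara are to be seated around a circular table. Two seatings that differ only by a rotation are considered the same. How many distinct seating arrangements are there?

Seat Omar anywhere (absorbing the rotational symmetry), then permute the other 4: (4)! = 24.

24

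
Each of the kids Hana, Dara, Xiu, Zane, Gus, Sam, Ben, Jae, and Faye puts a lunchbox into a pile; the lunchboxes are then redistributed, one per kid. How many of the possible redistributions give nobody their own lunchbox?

Count assignments avoiding every fixed point. For any j of the 9 kids fixed to their own lunchbox, the other 9−j can be arranged in (9−j)! ways.
By inclusion–exclusion this is Σ_{j=0}^{9} (−1)^j C(9,j)·(9−j)!.
Computing: 362880 − 362880 + 181440 − 60480 + 15120 − 3024 + 504 − 72 + 9 − 1 = 133496.

133496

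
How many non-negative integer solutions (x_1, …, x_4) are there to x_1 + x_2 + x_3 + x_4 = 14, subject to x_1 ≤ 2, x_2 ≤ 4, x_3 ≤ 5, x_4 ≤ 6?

19

Without the upper bounds there are C(17,3) = 680 ways to split 14 among 4 variables.
Subtract solutions that violate a single cap (substitute x_i' = x_i − (cap_i+1)): x_1 ≥ 3 gives C(14,3) = 364; x_2 ≥ 5 gives C(12,3) = 220; x_3 ≥ 6 gives C(11,3) = 165; x_4 ≥ 7 gives C(10,3) = 120. Together 869.
Add back pairs where two caps are both exceeded: 84 + 56 + 35 + 20 + 10 + 4 = 209.
Subtract triples: 1 + 0 + 0 + 0 = 1.
By inclusion–exclusion the count is 680 − 869 + 209 − 1 = 19.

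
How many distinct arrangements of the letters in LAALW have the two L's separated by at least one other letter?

18

There are 5!/(2!·2!) = 30 arrangements of LAALW in total.
Arrangements with the L's together: treat LL as one letter, giving (4)!/(2!) = 12.
Subtracting, 30 − 12 = 18 arrangements keep the L's apart.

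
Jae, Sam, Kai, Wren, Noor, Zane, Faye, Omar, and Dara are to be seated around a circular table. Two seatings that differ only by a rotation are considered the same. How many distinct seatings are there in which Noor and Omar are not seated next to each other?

Without the restriction there are (8)! = 40320 seatings.
Those with Noor next to Omar: fuse the pair into one unit and seat 8 units around a circle — 2·(7)! = 10080.
Subtracting, 40320 − 10080 = 30240.

30240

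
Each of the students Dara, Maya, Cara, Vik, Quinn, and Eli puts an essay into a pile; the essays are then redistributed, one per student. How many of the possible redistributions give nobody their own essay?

Let Aᵢ be the assignments in which student i gets their own essay. We want the size of the complement of A₁∪…∪A_6.
By inclusion–exclusion this is Σ_{j=0}^{6} (−1)^j C(6,j)·(6−j)!.
Computing: 720 − 720 + 360 − 120 + 30 − 6 + 1 = 265.

265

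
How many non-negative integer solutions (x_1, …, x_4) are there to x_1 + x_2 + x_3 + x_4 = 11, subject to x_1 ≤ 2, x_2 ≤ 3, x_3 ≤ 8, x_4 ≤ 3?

38

Ignoring the caps, the number of non-negative solutions to x_1+…+x_4 = 11 is C(14,3) = 364.
Subtract solutions that violate a single cap (substitute x_i' = x_i − (cap_i+1)): x_1 ≥ 3 gives C(11,3) = 165; x_2 ≥ 4 gives C(10,3) = 120; x_3 ≥ 9 gives C(5,3) = 10; x_4 ≥ 4 gives C(10,3) = 120. Together 415.
Add back pairs where two caps are both exceeded: 35 + 0 + 35 + 0 + 20 + 0 = 90.
Subtract triples: 0 + 1 + 0 + 0 = 1.
By inclusion–exclusion the count is 364 − 415 + 90 − 1 = 38.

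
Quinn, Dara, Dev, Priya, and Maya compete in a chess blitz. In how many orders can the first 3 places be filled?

60

This is an ordered selection of 3 from 5: P(5,3).
That gives 5 × 4 × 3 = 60.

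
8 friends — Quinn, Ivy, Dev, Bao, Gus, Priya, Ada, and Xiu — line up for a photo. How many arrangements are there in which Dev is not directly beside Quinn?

30240

There are 8! = 40320 arrangements in all. If Dev and Quinn are adjacent, merging them into one block gives 2·(7)! = 10080 arrangements.
Complementary counting: 40320 − 10080 = 30240.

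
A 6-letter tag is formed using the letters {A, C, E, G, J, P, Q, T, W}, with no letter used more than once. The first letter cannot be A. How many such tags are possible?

The first letter has 9−1 = 8 choices (anything except A).
The remaining 5 letters are filled from the other 8 symbols without repetition: 8 × 7 × 6 × 5 × 4 = 6720.
Total: 8 × 6720 = 53760.

53760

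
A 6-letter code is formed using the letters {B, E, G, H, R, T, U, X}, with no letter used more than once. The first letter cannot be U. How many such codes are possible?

The first letter has 8−1 = 7 choices (anything except U).
The remaining 5 letters are filled from the other 7 symbols without repetition: 7 × 6 × 5 × 4 × 3 = 2520.
Total: 7 × 2520 = 17640.

17640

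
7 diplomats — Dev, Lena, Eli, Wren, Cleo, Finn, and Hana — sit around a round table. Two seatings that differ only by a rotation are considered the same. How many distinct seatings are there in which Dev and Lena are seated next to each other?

240

Glue Dev and Lena into a block (2 internal orders). Seating 6 units around a circle gives (5)! arrangements.
So 2 × (5)! = 2 × 120 = 240.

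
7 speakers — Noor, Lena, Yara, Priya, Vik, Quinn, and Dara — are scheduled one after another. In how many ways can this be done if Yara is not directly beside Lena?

3600

There are 7! = 5040 arrangements in all. If Yara and Lena are adjacent, merging them into one block gives 2·(6)! = 1440 arrangements.
So 5040 − 1440 = 3600 arrangements keep them apart.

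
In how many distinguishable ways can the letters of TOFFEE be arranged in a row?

180

Letter multiplicities in TOFFEE: E×2, F×2, O×1, T×1.
So there are 6! / (2!·2!) = 180 distinguishable arrangements.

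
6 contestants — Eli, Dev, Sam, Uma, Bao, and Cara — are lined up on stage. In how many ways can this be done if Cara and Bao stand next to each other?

Glue Cara and Bao into one block (2 internal orders), leaving 5 units to arrange in a row.
So the count is 2·(5)! = 240.

240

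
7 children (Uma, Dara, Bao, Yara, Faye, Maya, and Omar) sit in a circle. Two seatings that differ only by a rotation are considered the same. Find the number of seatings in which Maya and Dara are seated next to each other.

Treat {Maya, Dara} as one unit (2 internal orders) and seat the resulting 6 units around the table: (5)! circular arrangements.
So 2 × (5)! = 2 × 120 = 240.

240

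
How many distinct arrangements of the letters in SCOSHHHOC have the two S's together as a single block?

1680

Treat the 2 copies of S as a single block. The multiset to arrange is then {SS, C, C, H, H, H, O, O}, 8 items in all.
That gives (8)!/(3!·2!·2!) = 1680 arrangements.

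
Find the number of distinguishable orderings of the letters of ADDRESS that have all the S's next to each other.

Treat the 2 copies of S as a single block. The multiset to arrange is then {SS, A, D, D, E, R}, 6 items in all.
That gives (6)!/(2!) = 360 arrangements.

360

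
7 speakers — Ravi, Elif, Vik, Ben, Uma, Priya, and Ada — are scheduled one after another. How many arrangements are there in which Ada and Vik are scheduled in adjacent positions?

1440

Glue Ada and Vik into one block (2 internal orders), leaving 6 units to arrange in a row.
That gives 2 × 6! = 2 × 720 = 1440.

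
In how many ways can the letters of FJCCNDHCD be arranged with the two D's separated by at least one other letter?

23520

There are 9!/(3!·2!) = 30240 arrangements of FJCCNDHCD in total.
Arrangements with the D's together: treat DD as one letter, giving (8)!/(3!) = 6720.
Subtracting, 30240 − 6720 = 23520 arrangements keep the D's apart.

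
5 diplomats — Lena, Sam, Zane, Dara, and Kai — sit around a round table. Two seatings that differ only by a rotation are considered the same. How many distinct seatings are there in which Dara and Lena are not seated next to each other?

12

Without the restriction there are (4)! = 24 seatings.
Seatings with Dara beside Lena: treat them as a block with 2 internal orders, giving 2 × (3)! = 12.
Subtracting, 24 − 12 = 12.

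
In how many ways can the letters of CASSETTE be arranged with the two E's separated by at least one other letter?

There are 8!/(2!·2!·2!) = 5040 arrangements of CASSETTE in total.
If the two E's are adjacent, glue them into one block, leaving 7 items to arrange: (7)!/(2!·2!) = 1260 ways.
Subtracting, 5040 − 1260 = 3780 arrangements keep the E's apart.

3780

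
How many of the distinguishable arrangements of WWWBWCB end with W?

With the last slot taken by W, it remains to arrange the other 6 letters (WWBWCB).
Those 6 letters have B appearing twice and W appearing 3 times, giving (6)!/(3!·2!) = 60.

60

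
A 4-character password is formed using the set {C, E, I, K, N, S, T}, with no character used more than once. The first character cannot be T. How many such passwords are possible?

The first character has 7−1 = 6 choices (anything except T).
The remaining 3 characters are filled from the other 6 symbols without repetition: 6 × 5 × 4 = 120.
Total: 6 × 120 = 720.

720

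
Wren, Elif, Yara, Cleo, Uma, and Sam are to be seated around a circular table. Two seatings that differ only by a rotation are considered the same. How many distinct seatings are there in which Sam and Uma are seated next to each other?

Glue Sam and Uma into a block (2 internal orders). Seating 5 units around a circle gives (4)! arrangements.
So 2 × (4)! = 2 × 24 = 48.

48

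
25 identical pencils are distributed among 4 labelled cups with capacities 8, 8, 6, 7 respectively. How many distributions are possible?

35

By stars and bars, unrestricted non-negative solutions to x_1+…+x_4 = 25 number C(25+3,3) = 3276.
Subtract solutions that violate a single cap (substitute x_i' = x_i − (cap_i+1)): x_1 ≥ 9 gives C(19,3) = 969; x_2 ≥ 9 gives C(19,3) = 969; x_3 ≥ 7 gives C(21,3) = 1330; x_4 ≥ 8 gives C(20,3) = 1140. Together 4408.
Add back pairs where two caps are both exceeded: 120 + 220 + 165 + 220 + 165 + 286 = 1176.
Subtract triples: 1 + 0 + 4 + 4 = 9.
By inclusion–exclusion the count is 3276 − 4408 + 1176 − 9 = 35.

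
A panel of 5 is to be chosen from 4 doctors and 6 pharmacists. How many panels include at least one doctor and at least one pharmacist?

Unrestricted: C(10,5) = 252 ways to pick any 5 of the 10.
Subtract selections that omit an entire group: no doctors → C(6,5) = 6; no pharmacists → C(4,5) = 0.
Both groups omitted at once is impossible, so 252 − 6 = 246.

246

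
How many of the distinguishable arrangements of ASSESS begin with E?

With the first slot taken by E, it remains to arrange the other 5 letters (ASSSS).
Those 5 letters have S appearing 4 times, giving (5)!/(4!) = 5.

5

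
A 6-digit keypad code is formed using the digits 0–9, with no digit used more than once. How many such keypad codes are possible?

151200

With no repetition, fill the 6 digits in order: 10 choices, then 9, down to 5.
10 × 9 × 8 × 7 × 6 × 5 = 151200.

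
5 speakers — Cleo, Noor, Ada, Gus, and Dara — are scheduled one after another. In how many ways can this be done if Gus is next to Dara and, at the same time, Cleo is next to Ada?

Treat {Gus,Dara} as one block (2 orders) and {Cleo,Ada} as another (2 orders).
That leaves 3 units to arrange: 2 × 2 × 3! = 4 × 6 = 24.

24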